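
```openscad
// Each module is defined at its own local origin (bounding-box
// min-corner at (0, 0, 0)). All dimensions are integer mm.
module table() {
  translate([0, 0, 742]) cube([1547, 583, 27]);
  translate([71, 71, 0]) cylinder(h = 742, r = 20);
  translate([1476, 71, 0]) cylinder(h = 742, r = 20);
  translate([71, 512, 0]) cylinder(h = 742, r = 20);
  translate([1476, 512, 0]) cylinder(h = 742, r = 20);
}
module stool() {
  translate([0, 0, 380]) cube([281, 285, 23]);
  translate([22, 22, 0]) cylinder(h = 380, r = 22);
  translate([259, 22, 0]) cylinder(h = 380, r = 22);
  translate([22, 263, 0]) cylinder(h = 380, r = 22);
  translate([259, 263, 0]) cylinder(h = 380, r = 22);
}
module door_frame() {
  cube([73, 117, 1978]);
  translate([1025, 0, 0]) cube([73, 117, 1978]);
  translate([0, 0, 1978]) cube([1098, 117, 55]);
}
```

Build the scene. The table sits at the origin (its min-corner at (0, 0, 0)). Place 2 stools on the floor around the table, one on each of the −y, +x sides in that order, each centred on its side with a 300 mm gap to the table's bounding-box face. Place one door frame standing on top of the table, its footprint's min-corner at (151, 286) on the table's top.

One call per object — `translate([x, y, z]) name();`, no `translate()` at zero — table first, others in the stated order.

table();
translate([633, -585, 0]) stool();
translate([1847, 149, 0]) stool();
translate([151, 286, 769]) door_frame();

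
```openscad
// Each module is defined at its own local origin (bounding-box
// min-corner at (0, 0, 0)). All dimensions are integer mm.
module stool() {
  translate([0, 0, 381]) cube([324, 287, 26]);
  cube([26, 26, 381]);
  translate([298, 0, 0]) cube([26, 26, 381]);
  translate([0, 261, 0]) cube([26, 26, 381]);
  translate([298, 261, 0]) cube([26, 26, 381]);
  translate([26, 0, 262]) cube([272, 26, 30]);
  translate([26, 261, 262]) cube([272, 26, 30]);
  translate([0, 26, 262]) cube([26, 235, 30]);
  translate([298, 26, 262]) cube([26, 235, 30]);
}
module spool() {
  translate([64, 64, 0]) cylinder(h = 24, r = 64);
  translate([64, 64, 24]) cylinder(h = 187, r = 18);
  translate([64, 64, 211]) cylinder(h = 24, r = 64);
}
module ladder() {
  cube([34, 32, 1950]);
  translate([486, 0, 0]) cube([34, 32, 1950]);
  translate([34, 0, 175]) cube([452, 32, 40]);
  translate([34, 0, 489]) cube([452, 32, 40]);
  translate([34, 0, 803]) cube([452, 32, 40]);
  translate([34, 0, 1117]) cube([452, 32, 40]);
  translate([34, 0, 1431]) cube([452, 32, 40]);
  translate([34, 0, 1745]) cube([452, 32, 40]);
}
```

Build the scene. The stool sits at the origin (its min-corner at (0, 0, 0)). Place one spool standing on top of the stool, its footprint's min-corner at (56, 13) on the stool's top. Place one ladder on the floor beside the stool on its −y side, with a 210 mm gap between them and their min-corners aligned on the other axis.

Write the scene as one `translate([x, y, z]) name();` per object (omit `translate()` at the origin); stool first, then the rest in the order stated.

stool();
translate([56, 13, 407]) spool();
translate([0, -242, 0]) ladder();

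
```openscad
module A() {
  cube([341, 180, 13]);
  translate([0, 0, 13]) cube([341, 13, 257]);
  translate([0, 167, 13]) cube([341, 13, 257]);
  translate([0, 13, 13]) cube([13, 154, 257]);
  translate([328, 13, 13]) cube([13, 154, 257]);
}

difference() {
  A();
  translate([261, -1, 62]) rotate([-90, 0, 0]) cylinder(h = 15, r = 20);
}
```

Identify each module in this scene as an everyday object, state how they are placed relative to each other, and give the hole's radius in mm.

A is an open box. The open box has a circular hole through its front wall. The hole's radius is 20 mm.

The subtracted cylinder has r = 20 mm.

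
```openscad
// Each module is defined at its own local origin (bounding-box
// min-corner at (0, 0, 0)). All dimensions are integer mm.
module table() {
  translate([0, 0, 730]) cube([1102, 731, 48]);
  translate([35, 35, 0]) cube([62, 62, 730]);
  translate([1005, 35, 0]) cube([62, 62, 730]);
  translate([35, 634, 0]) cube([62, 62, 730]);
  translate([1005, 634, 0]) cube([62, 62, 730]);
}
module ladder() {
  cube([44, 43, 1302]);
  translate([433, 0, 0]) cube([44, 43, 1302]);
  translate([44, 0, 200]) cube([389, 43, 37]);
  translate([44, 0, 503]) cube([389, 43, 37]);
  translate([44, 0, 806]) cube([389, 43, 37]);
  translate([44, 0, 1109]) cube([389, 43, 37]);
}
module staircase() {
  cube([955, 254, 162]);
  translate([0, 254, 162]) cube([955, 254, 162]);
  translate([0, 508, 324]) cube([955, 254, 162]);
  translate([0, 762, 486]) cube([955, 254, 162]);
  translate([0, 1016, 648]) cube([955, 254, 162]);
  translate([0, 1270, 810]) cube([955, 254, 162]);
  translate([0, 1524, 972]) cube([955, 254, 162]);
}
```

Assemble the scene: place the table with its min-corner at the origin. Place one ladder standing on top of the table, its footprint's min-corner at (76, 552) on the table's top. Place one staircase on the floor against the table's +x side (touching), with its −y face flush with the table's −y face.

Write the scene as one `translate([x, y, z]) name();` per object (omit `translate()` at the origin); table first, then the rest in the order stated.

table();
translate([76, 552, 778]) ladder();
translate([1102, 0, 0]) staircase();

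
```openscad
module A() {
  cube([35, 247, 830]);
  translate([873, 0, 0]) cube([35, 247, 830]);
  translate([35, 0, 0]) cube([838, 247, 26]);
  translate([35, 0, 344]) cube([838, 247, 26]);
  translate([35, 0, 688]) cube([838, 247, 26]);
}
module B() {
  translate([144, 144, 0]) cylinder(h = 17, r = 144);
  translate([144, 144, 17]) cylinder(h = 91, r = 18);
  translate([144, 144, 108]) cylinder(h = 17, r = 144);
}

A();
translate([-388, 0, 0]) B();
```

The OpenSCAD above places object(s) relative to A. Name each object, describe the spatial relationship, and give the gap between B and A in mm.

A is a bookshelf. B is a spool. The spool is on the floor beside the bookshelf on its −x side. The gap between the spool and the bookshelf is 100 mm.

The spool's nearest face is 100 mm from the bookshelf's −x face.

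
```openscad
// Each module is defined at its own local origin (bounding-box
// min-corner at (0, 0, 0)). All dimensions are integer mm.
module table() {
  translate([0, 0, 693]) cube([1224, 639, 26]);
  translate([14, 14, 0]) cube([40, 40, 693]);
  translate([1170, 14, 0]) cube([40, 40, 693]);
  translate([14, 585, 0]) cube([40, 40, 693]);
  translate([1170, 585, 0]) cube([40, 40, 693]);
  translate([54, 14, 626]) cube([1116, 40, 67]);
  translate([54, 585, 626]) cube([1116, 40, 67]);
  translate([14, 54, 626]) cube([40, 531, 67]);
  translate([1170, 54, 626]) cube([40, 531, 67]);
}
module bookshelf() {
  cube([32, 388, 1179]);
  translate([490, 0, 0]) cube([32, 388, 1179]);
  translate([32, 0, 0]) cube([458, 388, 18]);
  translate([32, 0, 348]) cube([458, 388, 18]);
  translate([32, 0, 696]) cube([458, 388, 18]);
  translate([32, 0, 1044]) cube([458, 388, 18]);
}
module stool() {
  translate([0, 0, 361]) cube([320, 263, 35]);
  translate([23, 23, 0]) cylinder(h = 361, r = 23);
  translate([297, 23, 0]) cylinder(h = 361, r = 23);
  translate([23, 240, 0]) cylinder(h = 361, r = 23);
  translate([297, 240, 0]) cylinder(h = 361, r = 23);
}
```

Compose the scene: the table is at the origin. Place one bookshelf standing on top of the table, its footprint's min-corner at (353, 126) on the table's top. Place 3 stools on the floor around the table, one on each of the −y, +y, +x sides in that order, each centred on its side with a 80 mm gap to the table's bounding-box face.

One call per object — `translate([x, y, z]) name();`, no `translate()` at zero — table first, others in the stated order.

table();
translate([353, 126, 719]) bookshelf();
translate([452, -343, 0]) stool();
translate([452, 719, 0]) stool();
translate([1304, 188, 0]) stool();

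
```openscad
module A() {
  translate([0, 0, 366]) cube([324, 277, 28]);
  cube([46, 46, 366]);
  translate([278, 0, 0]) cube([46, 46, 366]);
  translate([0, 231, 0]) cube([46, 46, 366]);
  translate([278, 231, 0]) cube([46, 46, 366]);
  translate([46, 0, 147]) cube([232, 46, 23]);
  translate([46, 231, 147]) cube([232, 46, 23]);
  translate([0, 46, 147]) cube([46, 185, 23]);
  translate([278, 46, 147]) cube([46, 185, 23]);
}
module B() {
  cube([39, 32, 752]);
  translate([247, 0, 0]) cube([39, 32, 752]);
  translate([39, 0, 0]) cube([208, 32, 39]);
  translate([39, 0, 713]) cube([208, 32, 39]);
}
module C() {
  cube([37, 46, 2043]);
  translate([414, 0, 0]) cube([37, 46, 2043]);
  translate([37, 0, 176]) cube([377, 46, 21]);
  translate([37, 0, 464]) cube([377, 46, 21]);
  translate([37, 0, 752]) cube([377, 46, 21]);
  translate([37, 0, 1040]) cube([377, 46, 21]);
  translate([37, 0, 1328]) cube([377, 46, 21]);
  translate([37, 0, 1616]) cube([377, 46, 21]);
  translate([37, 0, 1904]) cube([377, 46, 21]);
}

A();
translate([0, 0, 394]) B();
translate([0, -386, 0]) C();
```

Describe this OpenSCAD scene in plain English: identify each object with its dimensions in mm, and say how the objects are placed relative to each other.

A is a simple wooden stool: a rectangular seat 324 mm (x) by 277 mm (y), 28 mm thick, top face at z = 394 mm, on four square legs, each 46×46 mm in cross-section. The legs rest on z = 0, each flush with a corner of the seat. Four stretchers, 46 mm wide and 23 mm tall, connect adjacent legs with their undersides at z = 147 mm, each running between the inner faces of the legs it joins and aligned with the legs' outer faces on the other axis.

B is a rectangular picture frame lying in the x–z plane (depth along y). The opening is 208 mm wide (x) by 674 mm tall (z), surrounded by a border 39 mm wide on all four sides. The frame is 32 mm deep and is made of two full-height vertical stiles with two horizontal rails fitted between them.

C is a straight ladder. Two 37×46 mm vertical rails, 2043 mm tall, stand 451 mm apart (outside-to-outside) with their front faces coplanar on the −y side. 7 rungs, each 46 mm deep and 21 mm tall, span between the inner faces of the rails, front faces flush with the rails. The lowest rung's underside is at z = 176 mm and rungs are spaced 288 mm apart (underside to underside).

The picture frame is on top of the stool. The ladder is on the floor beside the stool on its −y side.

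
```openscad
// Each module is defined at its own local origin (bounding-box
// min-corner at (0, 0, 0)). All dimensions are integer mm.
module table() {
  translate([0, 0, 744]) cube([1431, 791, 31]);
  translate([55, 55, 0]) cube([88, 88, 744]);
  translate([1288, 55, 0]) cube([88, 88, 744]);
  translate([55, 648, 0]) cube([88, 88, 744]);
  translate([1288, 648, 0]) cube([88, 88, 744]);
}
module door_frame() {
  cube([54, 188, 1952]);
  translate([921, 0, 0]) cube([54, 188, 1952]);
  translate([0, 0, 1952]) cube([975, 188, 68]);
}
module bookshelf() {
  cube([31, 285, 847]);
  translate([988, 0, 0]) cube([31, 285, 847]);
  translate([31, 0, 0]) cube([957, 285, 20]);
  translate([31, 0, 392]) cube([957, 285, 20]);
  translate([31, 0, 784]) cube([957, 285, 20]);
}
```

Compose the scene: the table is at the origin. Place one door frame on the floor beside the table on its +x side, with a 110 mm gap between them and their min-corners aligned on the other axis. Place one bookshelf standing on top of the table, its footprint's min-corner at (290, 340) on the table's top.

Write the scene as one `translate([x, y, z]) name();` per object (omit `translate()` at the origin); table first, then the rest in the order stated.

table();
translate([1541, 0, 0]) door_frame();
translate([290, 340, 775]) bookshelf();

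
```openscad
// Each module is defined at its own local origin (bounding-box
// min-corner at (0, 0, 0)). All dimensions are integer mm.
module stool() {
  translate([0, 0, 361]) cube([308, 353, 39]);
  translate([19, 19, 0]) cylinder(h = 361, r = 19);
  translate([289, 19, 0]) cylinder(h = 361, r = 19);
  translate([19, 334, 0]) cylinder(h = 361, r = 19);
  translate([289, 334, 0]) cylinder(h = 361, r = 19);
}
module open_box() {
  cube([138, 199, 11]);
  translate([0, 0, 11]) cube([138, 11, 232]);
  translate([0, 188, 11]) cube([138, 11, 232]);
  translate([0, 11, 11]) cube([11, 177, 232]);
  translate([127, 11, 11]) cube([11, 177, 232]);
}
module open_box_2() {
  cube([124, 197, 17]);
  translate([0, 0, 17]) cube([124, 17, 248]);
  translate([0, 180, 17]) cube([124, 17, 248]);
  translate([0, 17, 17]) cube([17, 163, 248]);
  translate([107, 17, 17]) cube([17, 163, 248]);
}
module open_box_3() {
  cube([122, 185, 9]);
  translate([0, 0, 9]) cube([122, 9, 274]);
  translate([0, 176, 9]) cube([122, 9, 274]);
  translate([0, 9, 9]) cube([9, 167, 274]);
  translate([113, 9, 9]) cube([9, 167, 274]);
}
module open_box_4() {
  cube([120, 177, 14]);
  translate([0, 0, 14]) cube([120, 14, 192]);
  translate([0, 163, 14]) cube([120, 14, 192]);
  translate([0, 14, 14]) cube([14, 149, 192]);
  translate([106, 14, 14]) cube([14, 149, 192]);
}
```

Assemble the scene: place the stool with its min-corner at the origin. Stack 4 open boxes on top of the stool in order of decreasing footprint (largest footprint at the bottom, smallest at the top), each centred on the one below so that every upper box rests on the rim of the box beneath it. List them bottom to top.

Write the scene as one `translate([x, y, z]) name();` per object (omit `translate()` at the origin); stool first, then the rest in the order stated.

stool();
translate([85, 77, 400]) open_box();
translate([92, 78, 643]) open_box_2();
translate([93, 84, 908]) open_box_3();
translate([94, 88, 1191]) open_box_4();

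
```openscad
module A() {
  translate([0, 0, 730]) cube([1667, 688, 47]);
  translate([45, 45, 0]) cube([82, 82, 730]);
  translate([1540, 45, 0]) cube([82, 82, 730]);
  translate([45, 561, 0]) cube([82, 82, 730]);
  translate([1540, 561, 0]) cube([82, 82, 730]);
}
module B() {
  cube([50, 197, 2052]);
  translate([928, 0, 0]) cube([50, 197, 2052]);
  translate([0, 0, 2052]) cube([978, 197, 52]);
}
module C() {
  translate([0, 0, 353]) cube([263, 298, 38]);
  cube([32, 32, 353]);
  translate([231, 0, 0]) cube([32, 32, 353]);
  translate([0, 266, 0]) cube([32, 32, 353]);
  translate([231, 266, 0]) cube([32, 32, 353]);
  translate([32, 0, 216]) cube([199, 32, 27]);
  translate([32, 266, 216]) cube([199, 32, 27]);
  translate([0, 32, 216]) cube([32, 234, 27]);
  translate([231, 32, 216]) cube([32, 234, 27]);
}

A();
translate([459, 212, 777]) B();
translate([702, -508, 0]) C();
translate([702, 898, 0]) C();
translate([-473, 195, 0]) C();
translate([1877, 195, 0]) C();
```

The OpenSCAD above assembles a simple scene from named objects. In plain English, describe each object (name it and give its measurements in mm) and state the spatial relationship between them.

A is a table with a 1667×688 mm rectangular top, 47 mm thick, top surface at z = 777 mm, supported by four 82×82 mm square legs, each inset 45 mm from the nearest pair of top edges, running from the floor.

B is a rectangular door frame: two vertical jambs of 50×197 mm section, 2052 mm tall, with a clear opening 878 mm wide between their inner faces. A header 52 mm tall and 197 mm deep lies on top of the jambs and spans the full outside width.

C is a four-legged stool. The seat is 263×298 mm, 38 mm thick, top at z = 391 mm. It stands on four square legs, each 32×32 mm in cross-section, from z = 0 to the seat underside, each flush with a corner of the seat. Four stretchers, 32 mm wide and 27 mm tall, connect adjacent legs with their undersides at z = 216 mm, each running between the inner faces of the legs it joins and aligned with the legs' outer faces on the other axis.

The door frame is on top of the table. Four stools sit around the table at the −y, +y, −x, +x sides.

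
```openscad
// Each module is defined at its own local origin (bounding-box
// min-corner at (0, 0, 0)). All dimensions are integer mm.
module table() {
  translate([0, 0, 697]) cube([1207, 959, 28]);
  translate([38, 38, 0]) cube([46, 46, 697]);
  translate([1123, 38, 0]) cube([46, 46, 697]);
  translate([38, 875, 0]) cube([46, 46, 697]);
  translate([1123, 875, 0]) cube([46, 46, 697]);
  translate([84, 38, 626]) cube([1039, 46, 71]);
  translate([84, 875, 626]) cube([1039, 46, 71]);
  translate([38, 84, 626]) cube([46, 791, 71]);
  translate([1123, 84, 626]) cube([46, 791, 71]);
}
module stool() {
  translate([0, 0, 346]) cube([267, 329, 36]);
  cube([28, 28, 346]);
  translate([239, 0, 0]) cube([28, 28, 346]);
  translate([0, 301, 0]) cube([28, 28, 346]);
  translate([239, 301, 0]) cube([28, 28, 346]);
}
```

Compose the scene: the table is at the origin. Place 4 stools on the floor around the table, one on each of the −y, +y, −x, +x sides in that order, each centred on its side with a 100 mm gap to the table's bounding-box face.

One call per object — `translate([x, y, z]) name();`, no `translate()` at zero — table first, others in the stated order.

table();
translate([470, -429, 0]) stool();
translate([470, 1059, 0]) stool();
translate([-367, 315, 0]) stool();
translate([1307, 315, 0]) stool();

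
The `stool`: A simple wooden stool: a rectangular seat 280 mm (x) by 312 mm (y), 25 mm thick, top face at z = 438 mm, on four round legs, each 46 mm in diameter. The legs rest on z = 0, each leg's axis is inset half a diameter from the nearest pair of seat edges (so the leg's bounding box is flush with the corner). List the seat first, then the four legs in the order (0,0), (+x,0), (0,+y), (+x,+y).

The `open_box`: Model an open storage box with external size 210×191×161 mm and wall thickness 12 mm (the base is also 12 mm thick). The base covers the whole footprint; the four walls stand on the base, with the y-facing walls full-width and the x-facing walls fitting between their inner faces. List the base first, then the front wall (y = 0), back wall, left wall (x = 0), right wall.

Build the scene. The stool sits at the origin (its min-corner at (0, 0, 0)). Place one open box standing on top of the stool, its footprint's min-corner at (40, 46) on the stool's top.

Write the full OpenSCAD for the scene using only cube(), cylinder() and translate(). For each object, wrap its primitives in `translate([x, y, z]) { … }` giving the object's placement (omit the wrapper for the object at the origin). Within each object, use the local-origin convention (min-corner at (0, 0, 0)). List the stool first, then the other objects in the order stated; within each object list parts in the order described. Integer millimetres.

translate([0, 0, 413]) cube([280, 312, 25]);
translate([23, 23, 0]) cylinder(h = 413, r = 23);
translate([257, 23, 0]) cylinder(h = 413, r = 23);
translate([23, 289, 0]) cylinder(h = 413, r = 23);
translate([257, 289, 0]) cylinder(h = 413, r = 23);
translate([40, 46, 438]) {
  cube([210, 191, 12]);
  translate([0, 0, 12]) cube([210, 12, 149]);
  translate([0, 179, 12]) cube([210, 12, 149]);
  translate([0, 12, 12]) cube([12, 167, 149]);
  translate([198, 12, 12]) cube([12, 167, 149]);
}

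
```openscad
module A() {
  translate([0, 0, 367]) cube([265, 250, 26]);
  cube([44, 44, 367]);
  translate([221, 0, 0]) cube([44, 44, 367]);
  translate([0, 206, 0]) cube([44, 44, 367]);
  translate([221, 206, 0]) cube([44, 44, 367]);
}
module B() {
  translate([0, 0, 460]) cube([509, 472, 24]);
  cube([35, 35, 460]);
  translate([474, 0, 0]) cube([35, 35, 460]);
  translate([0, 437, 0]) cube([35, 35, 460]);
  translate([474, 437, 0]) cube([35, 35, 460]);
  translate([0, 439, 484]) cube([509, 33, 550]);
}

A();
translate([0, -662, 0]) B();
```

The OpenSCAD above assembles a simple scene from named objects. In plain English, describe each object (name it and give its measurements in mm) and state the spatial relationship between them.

A is a four-legged stool. The seat is 265×250 mm, 26 mm thick, top at z = 393 mm. It stands on four square legs, each 44×44 mm in cross-section, from z = 0 to the seat underside, each flush with a corner of the seat.

B is a chair: 509×472 mm seat, 24 mm thick, top at z = 484 mm, on four 35 mm square corner legs flush with the seat edges. A 33 mm thick backrest slab spans the full seat width, extending 550 mm above the seat top, its back face flush with the seat's +y edge.

The chair is on the floor beside the stool on its −y side.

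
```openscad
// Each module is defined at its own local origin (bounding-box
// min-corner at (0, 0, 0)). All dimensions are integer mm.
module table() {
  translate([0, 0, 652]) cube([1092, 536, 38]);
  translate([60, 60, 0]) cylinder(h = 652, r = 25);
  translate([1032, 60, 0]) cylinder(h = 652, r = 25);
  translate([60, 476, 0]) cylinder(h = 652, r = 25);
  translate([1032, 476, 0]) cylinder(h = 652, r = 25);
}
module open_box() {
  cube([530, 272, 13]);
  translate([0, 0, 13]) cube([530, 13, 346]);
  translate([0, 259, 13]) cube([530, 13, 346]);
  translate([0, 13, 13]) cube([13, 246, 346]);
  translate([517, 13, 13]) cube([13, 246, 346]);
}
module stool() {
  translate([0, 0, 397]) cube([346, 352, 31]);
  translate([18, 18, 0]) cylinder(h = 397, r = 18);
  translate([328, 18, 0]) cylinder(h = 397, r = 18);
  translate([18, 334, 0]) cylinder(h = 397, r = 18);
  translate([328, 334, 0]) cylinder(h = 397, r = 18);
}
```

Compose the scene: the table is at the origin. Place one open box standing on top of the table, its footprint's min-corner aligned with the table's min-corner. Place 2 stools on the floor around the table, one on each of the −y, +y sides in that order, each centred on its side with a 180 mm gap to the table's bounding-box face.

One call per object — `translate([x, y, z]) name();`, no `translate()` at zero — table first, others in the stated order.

table();
translate([0, 0, 690]) open_box();
translate([373, -532, 0]) stool();
translate([373, 716, 0]) stool();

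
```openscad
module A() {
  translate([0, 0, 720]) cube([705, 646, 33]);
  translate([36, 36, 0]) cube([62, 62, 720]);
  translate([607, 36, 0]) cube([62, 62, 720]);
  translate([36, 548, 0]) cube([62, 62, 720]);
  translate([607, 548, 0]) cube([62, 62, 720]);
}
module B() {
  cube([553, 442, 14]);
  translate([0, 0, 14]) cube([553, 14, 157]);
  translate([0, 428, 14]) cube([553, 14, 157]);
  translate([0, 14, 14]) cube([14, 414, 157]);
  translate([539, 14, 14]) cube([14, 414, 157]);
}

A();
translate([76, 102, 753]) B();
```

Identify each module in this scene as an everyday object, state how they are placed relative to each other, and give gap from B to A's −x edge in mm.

The open box's min-x is at 76; the table's min-x is 0; gap = 76 mm.

A is a table. B is an open box. The open box is on top of the table, centred. The gap from the open box to the table's −x edge is 76 mm.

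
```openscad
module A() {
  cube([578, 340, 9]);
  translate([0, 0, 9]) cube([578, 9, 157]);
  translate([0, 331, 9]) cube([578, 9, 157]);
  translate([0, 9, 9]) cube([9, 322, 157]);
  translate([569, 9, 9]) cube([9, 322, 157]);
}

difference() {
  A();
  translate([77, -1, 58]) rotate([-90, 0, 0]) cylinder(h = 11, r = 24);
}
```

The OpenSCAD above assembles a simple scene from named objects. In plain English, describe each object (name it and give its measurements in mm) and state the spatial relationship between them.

A is an open-topped rectangular box: outside dimensions 578×340×166 mm, with a uniform wall and base thickness of 9 mm. The base is a full 578×340 slab on the floor; four walls sit on top of the base. The front and back walls (the −y and +y sides) span the full width; the two side walls fit between them.

The open box has a circular hole of radius 24 mm through its front wall, centred at (x = 77, z = 58).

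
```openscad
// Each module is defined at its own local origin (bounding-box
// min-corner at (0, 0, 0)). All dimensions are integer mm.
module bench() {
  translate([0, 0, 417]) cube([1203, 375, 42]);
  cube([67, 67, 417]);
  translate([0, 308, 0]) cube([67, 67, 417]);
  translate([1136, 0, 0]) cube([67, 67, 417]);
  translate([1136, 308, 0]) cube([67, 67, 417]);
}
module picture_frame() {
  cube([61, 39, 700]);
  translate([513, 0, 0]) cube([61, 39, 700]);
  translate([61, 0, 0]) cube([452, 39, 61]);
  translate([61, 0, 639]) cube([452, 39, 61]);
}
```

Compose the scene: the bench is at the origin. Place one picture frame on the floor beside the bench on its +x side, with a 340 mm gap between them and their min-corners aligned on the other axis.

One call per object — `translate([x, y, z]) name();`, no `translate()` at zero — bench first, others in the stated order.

bench();
translate([1543, 0, 0]) picture_frame();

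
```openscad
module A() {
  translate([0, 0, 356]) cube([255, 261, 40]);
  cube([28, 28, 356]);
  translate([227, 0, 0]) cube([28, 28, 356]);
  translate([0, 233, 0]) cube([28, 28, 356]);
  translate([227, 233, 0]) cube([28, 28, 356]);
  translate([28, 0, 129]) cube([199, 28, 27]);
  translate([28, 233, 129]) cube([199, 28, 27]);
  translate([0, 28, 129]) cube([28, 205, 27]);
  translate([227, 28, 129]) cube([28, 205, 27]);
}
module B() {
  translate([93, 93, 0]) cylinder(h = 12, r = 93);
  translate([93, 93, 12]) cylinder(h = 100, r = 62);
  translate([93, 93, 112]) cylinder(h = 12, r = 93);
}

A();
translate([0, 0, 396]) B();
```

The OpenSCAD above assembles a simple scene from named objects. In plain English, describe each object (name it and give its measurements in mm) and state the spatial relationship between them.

A is a four-legged stool. The seat is a 255×261×40 mm slab whose top surface is at z = 396 mm; four square legs, each 28×28 mm in cross-section, run from the floor (z = 0) to the underside of the seat, each flush with a corner of the seat. Four stretchers, 28 mm wide and 27 mm tall, connect adjacent legs with their undersides at z = 129 mm, each running between the inner faces of the legs it joins and aligned with the legs' outer faces on the other axis.

B is a spool: two coaxial disc flanges of radius 93 mm and thickness 12 mm, joined by a core cylinder of radius 62 mm and height 100 mm. The lower flange rests on z = 0 and the three cylinders share a vertical axis.

The spool is on top of the stool.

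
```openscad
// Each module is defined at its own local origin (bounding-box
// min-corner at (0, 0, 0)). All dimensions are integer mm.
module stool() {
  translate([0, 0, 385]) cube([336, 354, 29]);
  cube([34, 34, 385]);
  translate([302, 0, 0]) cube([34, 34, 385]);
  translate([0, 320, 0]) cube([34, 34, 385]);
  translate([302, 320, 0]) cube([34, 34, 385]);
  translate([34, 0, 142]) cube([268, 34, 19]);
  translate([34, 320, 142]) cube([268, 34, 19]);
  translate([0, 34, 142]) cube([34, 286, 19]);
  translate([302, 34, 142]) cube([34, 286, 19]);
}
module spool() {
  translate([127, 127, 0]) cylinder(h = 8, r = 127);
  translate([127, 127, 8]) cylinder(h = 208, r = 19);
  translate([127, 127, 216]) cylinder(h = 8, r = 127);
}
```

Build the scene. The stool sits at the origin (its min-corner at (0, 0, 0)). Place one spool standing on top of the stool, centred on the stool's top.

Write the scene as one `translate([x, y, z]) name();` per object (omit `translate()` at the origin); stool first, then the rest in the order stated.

stool();
translate([41, 50, 414]) spool();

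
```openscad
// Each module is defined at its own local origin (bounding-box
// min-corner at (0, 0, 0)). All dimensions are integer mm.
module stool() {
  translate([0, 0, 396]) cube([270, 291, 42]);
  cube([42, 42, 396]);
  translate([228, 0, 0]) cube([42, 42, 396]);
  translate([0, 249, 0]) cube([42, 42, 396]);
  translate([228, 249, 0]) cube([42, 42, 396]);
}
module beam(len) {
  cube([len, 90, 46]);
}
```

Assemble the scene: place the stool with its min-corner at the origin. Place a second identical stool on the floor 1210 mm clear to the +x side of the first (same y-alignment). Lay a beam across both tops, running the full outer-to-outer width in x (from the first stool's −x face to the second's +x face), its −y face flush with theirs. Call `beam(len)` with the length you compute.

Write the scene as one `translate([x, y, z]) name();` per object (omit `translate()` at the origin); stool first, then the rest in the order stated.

stool();
translate([1480, 0, 0]) stool();
translate([0, 0, 438]) beam(1750);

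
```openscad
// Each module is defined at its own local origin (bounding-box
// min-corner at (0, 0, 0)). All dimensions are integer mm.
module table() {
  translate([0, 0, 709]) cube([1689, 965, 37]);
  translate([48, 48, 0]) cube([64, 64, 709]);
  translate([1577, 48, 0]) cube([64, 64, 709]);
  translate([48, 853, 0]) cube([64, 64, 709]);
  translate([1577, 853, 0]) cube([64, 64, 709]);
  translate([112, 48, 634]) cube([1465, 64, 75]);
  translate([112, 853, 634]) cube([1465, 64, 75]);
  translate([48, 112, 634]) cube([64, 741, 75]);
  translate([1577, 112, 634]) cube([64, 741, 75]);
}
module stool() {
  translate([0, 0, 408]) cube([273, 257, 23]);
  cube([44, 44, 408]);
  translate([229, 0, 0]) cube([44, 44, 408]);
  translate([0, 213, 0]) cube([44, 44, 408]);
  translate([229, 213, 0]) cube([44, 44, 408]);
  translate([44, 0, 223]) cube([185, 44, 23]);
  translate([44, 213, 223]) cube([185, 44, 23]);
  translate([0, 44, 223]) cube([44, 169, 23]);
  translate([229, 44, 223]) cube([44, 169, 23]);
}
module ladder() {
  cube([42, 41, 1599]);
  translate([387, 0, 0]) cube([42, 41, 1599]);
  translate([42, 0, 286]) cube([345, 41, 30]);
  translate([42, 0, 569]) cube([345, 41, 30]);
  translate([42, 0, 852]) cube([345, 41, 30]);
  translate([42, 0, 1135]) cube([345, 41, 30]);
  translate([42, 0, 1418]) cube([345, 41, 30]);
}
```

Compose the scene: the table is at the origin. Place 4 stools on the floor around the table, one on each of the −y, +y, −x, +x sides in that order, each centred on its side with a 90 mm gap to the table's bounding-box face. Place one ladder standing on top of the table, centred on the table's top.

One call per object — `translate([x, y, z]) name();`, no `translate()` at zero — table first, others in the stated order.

table();
translate([708, -347, 0]) stool();
translate([708, 1055, 0]) stool();
translate([-363, 354, 0]) stool();
translate([1779, 354, 0]) stool();
translate([630, 462, 746]) ladder();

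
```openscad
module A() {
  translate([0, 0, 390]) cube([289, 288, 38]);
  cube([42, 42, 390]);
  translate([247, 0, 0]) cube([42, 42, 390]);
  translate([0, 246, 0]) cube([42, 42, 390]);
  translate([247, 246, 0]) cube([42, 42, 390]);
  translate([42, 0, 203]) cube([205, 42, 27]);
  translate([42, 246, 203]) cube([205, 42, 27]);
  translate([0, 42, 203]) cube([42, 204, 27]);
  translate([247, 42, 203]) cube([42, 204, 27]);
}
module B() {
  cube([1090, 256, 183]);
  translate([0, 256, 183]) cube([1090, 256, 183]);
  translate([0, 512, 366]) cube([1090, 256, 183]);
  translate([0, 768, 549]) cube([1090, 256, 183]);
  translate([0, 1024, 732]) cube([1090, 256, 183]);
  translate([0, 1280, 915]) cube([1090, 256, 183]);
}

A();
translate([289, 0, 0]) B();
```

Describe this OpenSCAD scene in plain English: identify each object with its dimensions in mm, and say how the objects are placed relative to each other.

A is a four-legged stool. The seat is a 289×288×38 mm slab whose top surface is at z = 428 mm; four square legs, each 42×42 mm in cross-section, run from the floor (z = 0) to the underside of the seat, each flush with a corner of the seat. Four stretchers, 42 mm wide and 27 mm tall, connect adjacent legs with their undersides at z = 203 mm, each running between the inner faces of the legs it joins and aligned with the legs' outer faces on the other axis.

B is a run of 6 identical solid stair steps. Each tread is 1090×256 mm and each step block is 183 mm high. Step 1 rests on the floor; step k is offset from step 1 by (k−1)×256 mm in y and (k−1)×183 mm in z.

The staircase is against the stool's +x side, with their −y faces flush.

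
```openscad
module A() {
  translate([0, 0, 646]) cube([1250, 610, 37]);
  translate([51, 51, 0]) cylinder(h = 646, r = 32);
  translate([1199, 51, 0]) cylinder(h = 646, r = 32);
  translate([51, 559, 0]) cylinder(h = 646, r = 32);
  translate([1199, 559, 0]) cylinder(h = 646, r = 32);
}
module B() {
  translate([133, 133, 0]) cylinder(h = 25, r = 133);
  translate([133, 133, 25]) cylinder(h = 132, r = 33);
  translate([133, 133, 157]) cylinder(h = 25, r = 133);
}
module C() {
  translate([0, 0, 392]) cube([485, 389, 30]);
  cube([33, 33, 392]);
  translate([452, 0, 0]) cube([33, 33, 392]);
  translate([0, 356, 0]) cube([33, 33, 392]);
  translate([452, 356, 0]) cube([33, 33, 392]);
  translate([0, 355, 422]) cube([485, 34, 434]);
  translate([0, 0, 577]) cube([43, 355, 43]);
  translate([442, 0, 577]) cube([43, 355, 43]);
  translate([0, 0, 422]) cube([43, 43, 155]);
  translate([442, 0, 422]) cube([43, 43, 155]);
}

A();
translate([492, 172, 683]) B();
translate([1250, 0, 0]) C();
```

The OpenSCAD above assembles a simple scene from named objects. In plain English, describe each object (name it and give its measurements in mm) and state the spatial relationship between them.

A is a table with a 1250×610 mm rectangular top, 37 mm thick, top surface at z = 683 mm, supported by four round legs of 64 mm diameter, each leg's bounding box inset 19 mm from the nearest pair of top edges, running from the floor.

B is a spool: two coaxial disc flanges of radius 133 mm and thickness 25 mm, joined by a core cylinder of radius 33 mm and height 132 mm. The lower flange rests on z = 0 and the three cylinders share a vertical axis.

C is a chair: 485×389 mm seat, 30 mm thick, top at z = 422 mm, on four 33 mm square corner legs flush with the seat edges. A 34 mm thick backrest slab spans the full seat width, extending 434 mm above the seat top, its back face flush with the seat's +y edge. Two armrests of 43×43 mm section run along each side from the seat's front edge to the front of the backrest, top faces 198 mm above the seat top and outer faces flush with the seat's x-edges; a 43×43 mm post under the front of each armrest stands on the seat at the front corner.

The spool is on top of the table, centred. The chair is against the table's +x side, with their −y faces flush.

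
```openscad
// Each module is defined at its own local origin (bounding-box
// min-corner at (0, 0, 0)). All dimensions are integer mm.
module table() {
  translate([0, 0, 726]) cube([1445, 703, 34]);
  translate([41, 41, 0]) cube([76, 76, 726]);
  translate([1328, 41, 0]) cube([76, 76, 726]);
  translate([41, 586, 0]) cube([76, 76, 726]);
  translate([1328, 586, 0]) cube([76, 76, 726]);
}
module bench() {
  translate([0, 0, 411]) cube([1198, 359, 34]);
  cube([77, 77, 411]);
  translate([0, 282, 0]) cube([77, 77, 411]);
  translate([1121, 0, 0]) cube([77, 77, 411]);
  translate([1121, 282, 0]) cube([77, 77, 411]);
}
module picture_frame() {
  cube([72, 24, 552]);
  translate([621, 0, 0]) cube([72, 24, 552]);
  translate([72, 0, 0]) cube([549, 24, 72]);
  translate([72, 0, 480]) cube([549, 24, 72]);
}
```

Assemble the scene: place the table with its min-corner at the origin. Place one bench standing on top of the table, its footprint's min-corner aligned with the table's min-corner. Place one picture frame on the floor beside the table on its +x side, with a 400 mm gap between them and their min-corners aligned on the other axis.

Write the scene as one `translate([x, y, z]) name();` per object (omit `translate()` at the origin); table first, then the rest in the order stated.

table();
translate([0, 0, 760]) bench();
translate([1845, 0, 0]) picture_frame();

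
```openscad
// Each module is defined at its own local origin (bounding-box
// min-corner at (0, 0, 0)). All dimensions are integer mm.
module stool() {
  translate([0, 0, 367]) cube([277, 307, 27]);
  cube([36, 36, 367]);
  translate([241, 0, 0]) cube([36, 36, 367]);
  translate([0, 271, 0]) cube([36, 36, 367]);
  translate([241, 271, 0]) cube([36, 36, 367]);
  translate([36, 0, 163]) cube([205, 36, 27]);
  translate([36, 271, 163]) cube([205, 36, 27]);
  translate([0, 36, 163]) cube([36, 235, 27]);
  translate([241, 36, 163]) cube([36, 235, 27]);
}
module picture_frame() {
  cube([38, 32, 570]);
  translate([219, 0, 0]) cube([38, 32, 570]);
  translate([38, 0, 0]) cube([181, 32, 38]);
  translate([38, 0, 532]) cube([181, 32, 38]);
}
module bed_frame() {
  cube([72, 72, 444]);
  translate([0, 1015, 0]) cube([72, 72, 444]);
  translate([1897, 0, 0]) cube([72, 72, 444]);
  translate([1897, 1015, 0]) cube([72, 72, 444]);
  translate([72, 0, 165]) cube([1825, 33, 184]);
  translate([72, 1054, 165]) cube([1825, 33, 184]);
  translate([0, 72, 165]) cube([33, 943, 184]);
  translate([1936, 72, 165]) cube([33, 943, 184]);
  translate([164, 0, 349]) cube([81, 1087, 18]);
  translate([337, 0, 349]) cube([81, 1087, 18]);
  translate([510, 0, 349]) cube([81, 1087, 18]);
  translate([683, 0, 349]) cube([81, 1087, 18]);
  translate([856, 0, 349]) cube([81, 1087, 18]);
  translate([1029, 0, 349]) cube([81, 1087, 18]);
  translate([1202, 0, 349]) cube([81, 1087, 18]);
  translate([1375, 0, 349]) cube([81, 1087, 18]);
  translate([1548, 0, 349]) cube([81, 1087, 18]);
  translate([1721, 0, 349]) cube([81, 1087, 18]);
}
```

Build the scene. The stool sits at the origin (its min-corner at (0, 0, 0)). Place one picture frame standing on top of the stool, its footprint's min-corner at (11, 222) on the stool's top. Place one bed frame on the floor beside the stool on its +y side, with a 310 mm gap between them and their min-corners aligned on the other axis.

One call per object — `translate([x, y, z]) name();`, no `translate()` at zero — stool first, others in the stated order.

stool();
translate([11, 222, 394]) picture_frame();
translate([0, 617, 0]) bed_frame();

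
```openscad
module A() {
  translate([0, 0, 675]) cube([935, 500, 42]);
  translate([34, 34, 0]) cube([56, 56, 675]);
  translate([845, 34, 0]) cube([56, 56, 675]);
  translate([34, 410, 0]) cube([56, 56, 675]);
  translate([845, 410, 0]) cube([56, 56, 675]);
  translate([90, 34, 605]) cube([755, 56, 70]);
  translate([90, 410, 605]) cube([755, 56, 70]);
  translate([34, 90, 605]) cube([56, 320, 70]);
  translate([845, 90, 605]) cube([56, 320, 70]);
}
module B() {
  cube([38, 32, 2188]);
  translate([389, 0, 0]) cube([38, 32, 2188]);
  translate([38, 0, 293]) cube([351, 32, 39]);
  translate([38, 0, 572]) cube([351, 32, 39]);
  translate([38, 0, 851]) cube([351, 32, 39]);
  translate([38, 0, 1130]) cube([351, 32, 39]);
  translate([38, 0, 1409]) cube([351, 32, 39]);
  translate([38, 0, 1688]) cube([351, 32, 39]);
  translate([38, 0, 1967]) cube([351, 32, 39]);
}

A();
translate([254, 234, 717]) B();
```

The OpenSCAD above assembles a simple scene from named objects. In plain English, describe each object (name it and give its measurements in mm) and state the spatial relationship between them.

A is a table: top 935 mm (x) × 500 mm (y), 42 mm thick, upper face at z = 717 mm, on four 56×56 mm square legs, each inset 34 mm from the nearest pair of top edges, running from z = 0 to the bottom of the top. Four apron rails, 56 mm thick and 70 mm tall, run between adjacent legs with their top edges flush with the underside of the top and their outer faces flush with the legs' outer faces.

B is a wooden ladder with two side rails of 38×32 mm section and 2188 mm height, set 427 mm apart overall. Between them run 7 rectangular rungs (32 mm deep, 39 mm thick), front faces flush with the rails' −y face. The bottom of the first rung is 293 mm above the floor and each subsequent rung is 279 mm higher than the one below.

The ladder is on top of the table, centred.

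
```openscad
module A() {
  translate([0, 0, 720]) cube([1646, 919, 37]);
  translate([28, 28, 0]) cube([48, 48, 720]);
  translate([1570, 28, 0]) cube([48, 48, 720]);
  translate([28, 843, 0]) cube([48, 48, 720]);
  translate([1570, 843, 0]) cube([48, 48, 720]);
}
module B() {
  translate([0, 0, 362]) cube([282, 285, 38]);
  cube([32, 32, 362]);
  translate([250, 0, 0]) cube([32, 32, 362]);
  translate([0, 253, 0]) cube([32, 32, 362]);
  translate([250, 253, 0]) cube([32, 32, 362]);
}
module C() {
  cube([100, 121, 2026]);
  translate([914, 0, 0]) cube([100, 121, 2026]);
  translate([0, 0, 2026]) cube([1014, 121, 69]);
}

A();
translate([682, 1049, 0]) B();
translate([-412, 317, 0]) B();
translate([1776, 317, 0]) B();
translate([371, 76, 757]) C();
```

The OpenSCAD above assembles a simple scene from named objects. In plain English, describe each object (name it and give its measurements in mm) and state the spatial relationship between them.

A is a rectangular dining table. The top is 1646×919×37 mm with its upper surface at z = 757 mm. It stands on four 48×48 mm square legs, each inset 28 mm from the nearest pair of top edges, running from the floor to the underside of the top.

B is a four-legged stool. The seat is 282×285 mm, 38 mm thick, top at z = 400 mm. It stands on four square legs, each 32×32 mm in cross-section, from z = 0 to the seat underside, each flush with a corner of the seat.

C is a rectangular door frame: two vertical jambs of 100×121 mm section, 2026 mm tall, with a clear opening 814 mm wide between their inner faces. A header 69 mm tall and 121 mm deep lies on top of the jambs and spans the full outside width.

Three stools sit around the table at the +y, −x, +x sides. The door frame is on top of the table.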